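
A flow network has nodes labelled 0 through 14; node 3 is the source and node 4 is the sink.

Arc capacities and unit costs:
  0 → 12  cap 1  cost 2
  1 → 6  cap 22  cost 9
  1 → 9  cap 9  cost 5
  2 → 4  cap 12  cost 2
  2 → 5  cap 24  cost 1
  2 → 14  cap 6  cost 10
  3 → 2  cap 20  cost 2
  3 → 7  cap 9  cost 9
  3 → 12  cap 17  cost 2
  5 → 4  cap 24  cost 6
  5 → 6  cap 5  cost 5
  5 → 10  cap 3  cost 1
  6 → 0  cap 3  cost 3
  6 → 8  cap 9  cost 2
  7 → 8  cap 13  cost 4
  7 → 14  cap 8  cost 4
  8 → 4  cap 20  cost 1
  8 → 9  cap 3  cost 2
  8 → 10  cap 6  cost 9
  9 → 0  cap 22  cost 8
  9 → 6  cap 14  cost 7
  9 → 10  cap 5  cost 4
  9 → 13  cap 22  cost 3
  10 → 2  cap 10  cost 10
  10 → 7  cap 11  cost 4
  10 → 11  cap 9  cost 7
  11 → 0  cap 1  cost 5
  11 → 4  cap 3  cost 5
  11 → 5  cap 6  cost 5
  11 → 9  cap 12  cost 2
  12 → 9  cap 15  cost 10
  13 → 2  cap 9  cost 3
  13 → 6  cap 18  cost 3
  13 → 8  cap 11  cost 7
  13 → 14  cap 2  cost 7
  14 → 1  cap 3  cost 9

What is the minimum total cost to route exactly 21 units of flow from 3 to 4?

shortest-cost path #1: 3→2→4 push 12 @ unit cost 4 (adds 48)
shortest-cost path #2: 3→2→5→4 push 8 @ unit cost 9 (adds 72)
shortest-cost path #3: 3→7→8→4 push 1 @ unit cost 14 (adds 14)
total cost = 134

Minimum cost for 21 units: 134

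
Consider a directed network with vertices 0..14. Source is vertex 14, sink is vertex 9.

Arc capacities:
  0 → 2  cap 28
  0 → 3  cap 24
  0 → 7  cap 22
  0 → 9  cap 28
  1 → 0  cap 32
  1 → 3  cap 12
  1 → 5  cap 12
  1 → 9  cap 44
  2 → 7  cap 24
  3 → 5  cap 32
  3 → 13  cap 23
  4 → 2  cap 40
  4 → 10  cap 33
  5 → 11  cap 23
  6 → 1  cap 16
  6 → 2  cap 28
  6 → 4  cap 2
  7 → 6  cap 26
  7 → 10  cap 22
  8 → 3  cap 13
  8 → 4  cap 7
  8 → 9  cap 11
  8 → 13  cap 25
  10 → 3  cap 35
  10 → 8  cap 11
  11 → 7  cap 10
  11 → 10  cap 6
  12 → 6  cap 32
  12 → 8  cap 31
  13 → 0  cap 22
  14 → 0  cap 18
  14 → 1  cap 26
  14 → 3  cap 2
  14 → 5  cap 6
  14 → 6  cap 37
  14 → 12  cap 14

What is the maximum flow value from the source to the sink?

augment #1: 14→0→9 bottleneck 18, total now 18
augment #2: 14→1→9 bottleneck 26, total now 44
augment #3: 14→6→1→9 bottleneck 16, total now 60
augment #4: 14→12→8→9 bottleneck 11, total now 71
augment #5: 14→3→13→0→9 bottleneck 2, total now 73
augment #6: 14→12→8→13→0→9 bottleneck 3, total now 76
augment #7: 14→5→11→10→3→13→0→9 bottleneck 5, total now 81

Maximum flow value: 81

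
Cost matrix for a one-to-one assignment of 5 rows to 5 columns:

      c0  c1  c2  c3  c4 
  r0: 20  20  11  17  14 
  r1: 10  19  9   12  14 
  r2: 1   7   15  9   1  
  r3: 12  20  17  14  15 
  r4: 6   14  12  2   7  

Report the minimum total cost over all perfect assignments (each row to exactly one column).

one of 3 optimal assignments: row0→col1 (cost 20), row1→col2 (cost 9), row2→col4 (cost 1), row3→col0 (cost 12), row4→col3 (cost 2)
total = 20 + 9 + 1 + 12 + 2 = 44

Minimum assignment cost: 44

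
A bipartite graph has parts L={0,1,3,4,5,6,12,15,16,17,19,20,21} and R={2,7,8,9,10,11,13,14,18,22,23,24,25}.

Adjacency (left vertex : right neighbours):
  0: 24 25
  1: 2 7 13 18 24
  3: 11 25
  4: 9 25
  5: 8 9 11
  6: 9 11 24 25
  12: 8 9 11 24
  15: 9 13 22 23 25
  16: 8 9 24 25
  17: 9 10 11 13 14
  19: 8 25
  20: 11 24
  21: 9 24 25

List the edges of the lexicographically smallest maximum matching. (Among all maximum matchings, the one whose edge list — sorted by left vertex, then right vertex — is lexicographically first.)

|M| = 8 (so the lex-smallest maximum matching has 8 edges)
process left vertices in ascending order; for each, take the smallest-labelled available neighbour that still permits 8 edges overall, or leave it unmatched if none does
lex-smallest matching: {0-24, 1-2, 3-11, 4-9, 5-8, 6-25, 15-13, 17-10}

Lex-smallest maximum matching: {(0,24), (1,2), (3,11), (4,9), (5,8), (6,25), (15,13), (17,10)}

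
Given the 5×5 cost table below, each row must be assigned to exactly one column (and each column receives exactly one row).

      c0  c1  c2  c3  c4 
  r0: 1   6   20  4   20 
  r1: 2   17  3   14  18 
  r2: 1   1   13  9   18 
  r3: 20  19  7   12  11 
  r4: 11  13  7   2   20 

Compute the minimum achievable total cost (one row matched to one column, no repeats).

optimal assignment: row0→col0 (cost 1), row1→col2 (cost 3), row2→col1 (cost 1), row3→col4 (cost 11), row4→col3 (cost 2)
total = 1 + 3 + 1 + 11 + 2 = 18

Minimum assignment cost: 18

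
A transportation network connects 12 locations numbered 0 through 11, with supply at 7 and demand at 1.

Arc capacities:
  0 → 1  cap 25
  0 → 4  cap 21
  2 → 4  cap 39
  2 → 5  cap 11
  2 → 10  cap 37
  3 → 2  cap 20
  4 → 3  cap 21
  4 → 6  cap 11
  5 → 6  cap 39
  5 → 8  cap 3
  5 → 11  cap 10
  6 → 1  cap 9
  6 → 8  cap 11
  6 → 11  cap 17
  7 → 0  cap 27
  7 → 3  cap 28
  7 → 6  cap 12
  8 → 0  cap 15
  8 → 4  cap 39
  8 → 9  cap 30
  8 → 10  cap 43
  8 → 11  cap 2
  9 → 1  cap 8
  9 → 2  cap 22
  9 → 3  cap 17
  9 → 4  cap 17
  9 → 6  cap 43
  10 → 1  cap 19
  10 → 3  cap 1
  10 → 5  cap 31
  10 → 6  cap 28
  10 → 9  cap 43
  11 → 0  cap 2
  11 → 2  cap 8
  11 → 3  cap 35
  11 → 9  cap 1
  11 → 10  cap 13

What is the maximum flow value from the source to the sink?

Maximum flow value: 59

augment #1: 7→0→1 bottleneck 25, total now 25
augment #2: 7→6→1 bottleneck 9, total now 34
augment #3: 7→3→2→10→1 bottleneck 19, total now 53
augment #4: 7→6→8→9→1 bottleneck 3, total now 56
augment #5: 7→3→2→10→9→1 bottleneck 1, total now 57
augment #6: 7→0→4→6→8→9→1 bottleneck 2, total now 59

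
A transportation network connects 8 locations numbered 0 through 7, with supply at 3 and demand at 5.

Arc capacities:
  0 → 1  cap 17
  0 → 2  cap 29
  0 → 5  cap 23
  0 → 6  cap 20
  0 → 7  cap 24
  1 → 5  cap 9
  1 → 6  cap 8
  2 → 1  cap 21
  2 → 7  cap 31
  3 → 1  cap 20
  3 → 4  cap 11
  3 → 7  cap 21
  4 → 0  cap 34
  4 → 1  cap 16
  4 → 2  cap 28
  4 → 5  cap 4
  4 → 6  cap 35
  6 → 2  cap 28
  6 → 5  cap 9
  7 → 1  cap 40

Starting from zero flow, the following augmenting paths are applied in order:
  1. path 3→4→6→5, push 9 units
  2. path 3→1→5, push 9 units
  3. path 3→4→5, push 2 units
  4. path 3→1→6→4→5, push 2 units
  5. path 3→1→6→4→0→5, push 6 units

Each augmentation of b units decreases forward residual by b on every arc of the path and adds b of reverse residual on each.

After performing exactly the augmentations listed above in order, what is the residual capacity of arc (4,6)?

Residual capacity of (4,6): 34

after path 1 (3→4→6→5, push 9): res(4,6)=26
after path 2 (3→1→5, push 9): res(4,6)=26
after path 3 (3→4→5, push 2): res(4,6)=26
after path 4 (3→1→6→4→5, push 2): res(4,6)=28
after path 5 (3→1→6→4→0→5, push 6): res(4,6)=34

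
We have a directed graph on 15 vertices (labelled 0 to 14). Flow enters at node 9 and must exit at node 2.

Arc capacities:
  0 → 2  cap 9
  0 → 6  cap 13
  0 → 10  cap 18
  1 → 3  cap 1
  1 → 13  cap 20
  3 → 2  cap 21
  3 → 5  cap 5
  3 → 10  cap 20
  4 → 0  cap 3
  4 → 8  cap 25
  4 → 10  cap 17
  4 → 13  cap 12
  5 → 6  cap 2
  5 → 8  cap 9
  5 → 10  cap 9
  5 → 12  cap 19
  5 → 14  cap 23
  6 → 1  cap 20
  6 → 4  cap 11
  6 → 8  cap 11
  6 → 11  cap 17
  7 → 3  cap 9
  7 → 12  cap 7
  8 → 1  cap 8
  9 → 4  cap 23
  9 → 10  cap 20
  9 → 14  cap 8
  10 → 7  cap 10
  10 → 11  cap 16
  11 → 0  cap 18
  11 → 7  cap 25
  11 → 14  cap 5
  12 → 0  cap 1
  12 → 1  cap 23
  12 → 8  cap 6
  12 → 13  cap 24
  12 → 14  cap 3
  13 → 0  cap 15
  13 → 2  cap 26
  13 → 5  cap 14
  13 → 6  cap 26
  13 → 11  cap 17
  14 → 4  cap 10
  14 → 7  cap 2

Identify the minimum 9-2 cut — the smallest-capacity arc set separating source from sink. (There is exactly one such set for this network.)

Min-cut arcs: {(0,2), (1,3), (7,3), (13,2)} (total capacity 45)

augment #1: 9→4→0→2 push 3
augment #2: 9→4→13→2 push 12
augment #3: 9→10→7→3→2 push 9
augment #4: 9→10→11→0→2 push 6
augment #5: 9→4→8→1→3→2 push 1
augment #6: 9→4→8→1→13→2 push 7
augment #7: 9→10→7→12→13→2 push 1
augment #8: 9→14→7→12→13→2 push 2
augment #9: 9→10→11→7→12→13→2 push 4
max flow = 45; residual-reachable set from 9 gives S-side
cut edges (S→T): {(0,2), (1,3), (7,3), (13,2)} total cap 45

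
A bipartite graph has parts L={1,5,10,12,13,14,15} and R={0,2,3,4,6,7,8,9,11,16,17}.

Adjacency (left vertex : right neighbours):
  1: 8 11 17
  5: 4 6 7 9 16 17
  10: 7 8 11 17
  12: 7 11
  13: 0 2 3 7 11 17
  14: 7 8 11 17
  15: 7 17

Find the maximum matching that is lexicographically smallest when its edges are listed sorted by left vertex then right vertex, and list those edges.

|M| = 6 (so the lex-smallest maximum matching has 6 edges)
process left vertices in ascending order; for each, take the smallest-labelled available neighbour that still permits 6 edges overall, or leave it unmatched if none does
lex-smallest matching: {1-8, 5-4, 10-7, 12-11, 13-0, 14-17}

Lex-smallest maximum matching: {(1,8), (5,4), (10,7), (12,11), (13,0), (14,17)}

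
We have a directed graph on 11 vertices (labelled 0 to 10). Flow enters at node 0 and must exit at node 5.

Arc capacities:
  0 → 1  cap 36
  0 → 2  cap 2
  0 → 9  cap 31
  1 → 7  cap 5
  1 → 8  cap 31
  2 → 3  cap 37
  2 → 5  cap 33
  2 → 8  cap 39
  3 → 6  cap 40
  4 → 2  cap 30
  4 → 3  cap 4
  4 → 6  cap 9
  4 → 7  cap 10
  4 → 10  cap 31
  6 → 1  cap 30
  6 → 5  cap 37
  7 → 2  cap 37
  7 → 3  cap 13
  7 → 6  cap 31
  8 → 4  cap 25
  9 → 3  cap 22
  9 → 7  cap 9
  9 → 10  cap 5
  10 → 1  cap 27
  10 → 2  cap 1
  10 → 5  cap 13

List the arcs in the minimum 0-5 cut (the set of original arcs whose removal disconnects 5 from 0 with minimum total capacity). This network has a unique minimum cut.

augment #1: 0→2→5 push 2
augment #2: 0→9→10→5 push 5
augment #3: 0→1→7→2→5 push 5
augment #4: 0→9→3→6→5 push 22
augment #5: 0→9→7→2→5 push 4
augment #6: 0→1→8→4→2→5 push 22
augment #7: 0→1→8→4→6→5 push 3
max flow = 63; residual-reachable set from 0 gives S-side
cut edges (S→T): {(0,2), (0,9), (1,7), (8,4)} total cap 63

Min-cut arcs: {(0,2), (0,9), (1,7), (8,4)} (total capacity 63)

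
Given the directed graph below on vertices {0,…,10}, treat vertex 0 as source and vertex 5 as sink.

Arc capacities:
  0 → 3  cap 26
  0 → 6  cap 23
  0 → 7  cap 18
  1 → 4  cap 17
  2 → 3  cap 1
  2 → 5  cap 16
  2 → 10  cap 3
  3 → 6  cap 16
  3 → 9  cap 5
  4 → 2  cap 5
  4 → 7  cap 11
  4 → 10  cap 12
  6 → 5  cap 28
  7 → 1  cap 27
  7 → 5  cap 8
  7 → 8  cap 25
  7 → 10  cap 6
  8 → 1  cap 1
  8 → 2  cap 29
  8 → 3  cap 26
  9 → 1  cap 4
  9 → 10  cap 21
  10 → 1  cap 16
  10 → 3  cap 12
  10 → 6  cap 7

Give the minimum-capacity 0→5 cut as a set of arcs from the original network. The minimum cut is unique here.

augment #1: 0→6→5 push 23
augment #2: 0→7→5 push 8
augment #3: 0→3→6→5 push 5
augment #4: 0→7→8→2→5 push 10
augment #5: 0→3→9→1→4→2→5 push 4
augment #6: 0→3→9→10→1→4→2→5 push 1
max flow = 51; residual-reachable set from 0 gives S-side
cut edges (S→T): {(0,7), (3,9), (6,5)} total cap 51

Min-cut arcs: {(0,7), (3,9), (6,5)} (total capacity 51)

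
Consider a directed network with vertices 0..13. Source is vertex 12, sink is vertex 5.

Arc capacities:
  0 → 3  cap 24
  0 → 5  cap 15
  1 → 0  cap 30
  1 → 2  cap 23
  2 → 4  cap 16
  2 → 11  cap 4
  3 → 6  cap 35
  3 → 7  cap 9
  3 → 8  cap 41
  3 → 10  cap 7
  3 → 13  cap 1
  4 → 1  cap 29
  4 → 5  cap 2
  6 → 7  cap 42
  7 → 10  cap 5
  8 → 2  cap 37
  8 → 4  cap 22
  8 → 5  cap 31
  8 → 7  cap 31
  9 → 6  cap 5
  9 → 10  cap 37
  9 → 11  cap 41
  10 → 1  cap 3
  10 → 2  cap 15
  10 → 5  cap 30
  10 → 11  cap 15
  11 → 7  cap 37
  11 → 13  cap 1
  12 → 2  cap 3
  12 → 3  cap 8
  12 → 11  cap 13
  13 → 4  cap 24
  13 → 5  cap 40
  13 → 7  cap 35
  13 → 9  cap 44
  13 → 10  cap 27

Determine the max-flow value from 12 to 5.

Maximum flow value: 17

augment #1: 12→2→4→5 bottleneck 2, total now 2
augment #2: 12→3→8→5 bottleneck 8, total now 10
augment #3: 12→11→13→5 bottleneck 1, total now 11
augment #4: 12→11→7→10→5 bottleneck 5, total now 16
augment #5: 12→2→4→1→0→5 bottleneck 1, total now 17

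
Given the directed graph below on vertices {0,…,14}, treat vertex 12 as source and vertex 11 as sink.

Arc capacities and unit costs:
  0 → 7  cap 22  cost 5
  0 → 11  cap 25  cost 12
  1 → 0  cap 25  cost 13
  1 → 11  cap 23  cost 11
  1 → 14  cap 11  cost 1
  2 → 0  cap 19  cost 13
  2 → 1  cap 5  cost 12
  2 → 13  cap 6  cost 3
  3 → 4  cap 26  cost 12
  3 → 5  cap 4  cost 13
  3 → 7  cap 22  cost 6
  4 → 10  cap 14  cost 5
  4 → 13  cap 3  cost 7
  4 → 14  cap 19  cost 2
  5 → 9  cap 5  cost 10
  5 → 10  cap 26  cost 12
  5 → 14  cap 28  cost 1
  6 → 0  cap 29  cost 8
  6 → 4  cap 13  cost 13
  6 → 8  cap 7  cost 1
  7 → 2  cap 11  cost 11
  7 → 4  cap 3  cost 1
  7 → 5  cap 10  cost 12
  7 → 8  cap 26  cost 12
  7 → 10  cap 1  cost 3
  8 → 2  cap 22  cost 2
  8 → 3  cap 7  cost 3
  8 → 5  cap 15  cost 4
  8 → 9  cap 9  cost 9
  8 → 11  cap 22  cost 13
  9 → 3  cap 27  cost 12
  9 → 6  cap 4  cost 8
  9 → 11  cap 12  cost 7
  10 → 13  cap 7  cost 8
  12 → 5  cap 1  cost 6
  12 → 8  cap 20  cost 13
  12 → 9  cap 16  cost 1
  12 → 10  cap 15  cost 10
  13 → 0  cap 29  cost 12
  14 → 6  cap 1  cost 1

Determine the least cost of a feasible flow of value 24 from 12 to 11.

Minimum cost for 24 units: 392

shortest-cost path #1: 12→9→11 push 12 @ unit cost 8 (adds 96)
shortest-cost path #2: 12→5→14→6→8→11 push 1 @ unit cost 22 (adds 22)
shortest-cost path #3: 12→9→6→8→11 push 4 @ unit cost 23 (adds 92)
shortest-cost path #4: 12→8→11 push 7 @ unit cost 26 (adds 182)
total cost = 392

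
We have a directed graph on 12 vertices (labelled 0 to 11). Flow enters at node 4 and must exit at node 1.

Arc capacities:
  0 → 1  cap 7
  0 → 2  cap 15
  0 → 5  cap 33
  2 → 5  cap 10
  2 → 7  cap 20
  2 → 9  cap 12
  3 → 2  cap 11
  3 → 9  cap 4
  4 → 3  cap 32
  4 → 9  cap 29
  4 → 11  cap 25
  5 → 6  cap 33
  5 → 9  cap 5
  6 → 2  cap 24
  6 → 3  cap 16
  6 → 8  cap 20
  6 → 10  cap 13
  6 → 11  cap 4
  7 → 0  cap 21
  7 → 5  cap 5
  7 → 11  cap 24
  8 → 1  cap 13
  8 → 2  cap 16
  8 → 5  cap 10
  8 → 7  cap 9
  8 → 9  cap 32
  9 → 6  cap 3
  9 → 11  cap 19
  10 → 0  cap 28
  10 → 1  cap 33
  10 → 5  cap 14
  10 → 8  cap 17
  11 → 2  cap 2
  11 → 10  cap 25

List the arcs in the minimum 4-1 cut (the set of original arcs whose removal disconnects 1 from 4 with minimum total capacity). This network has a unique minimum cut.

Min-cut arcs: {(3,2), (9,6), (11,2), (11,10)} (total capacity 41)

augment #1: 4→11→10→1 push 25
augment #2: 4→9→6→8→1 push 3
augment #3: 4→3→2→7→0→1 push 7
augment #4: 4→3→2→5→6→8→1 push 4
augment #5: 4→9→11→2→5→6→8→1 push 2
max flow = 41; residual-reachable set from 4 gives S-side
cut edges (S→T): {(3,2), (9,6), (11,2), (11,10)} total cap 41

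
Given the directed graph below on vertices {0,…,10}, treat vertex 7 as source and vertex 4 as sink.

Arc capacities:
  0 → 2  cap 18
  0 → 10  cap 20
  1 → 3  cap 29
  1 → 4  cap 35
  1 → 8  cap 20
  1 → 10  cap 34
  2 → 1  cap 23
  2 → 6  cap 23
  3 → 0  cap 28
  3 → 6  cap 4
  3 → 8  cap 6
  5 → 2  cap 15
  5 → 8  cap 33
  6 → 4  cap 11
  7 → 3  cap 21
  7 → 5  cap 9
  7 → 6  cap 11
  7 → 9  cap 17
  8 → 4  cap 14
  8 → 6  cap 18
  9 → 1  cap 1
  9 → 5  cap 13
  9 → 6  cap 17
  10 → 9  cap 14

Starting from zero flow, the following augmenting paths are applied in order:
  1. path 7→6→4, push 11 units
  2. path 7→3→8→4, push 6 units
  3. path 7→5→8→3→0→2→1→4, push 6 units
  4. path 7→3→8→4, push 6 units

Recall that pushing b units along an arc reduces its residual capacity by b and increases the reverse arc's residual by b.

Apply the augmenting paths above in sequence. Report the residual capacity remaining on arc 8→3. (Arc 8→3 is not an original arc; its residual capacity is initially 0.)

after path 1 (7→6→4, push 11): res(8,3)=0
after path 2 (7→3→8→4, push 6): res(8,3)=6
after path 3 (7→5→8→3→0→2→1→4, push 6): res(8,3)=0
after path 4 (7→3→8→4, push 6): res(8,3)=6

Residual capacity of (8,3): 6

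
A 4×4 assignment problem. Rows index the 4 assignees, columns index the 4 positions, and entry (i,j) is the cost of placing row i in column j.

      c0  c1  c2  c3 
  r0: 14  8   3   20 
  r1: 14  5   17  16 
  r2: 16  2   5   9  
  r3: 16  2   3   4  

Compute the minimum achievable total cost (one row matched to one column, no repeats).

Minimum assignment cost: 23

optimal assignment: row0→col2 (cost 3), row1→col0 (cost 14), row2→col1 (cost 2), row3→col3 (cost 4)
total = 3 + 14 + 2 + 4 = 23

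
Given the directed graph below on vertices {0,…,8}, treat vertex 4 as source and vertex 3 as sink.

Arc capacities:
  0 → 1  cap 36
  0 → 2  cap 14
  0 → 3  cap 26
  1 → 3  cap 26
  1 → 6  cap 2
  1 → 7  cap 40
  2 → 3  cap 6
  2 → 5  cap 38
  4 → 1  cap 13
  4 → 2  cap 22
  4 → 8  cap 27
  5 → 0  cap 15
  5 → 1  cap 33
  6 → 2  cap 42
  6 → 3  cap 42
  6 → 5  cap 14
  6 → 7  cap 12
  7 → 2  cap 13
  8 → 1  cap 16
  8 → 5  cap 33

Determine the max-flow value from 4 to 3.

Maximum flow value: 49

augment #1: 4→1→3 bottleneck 13, total now 13
augment #2: 4→2→3 bottleneck 6, total now 19
augment #3: 4→8→1→3 bottleneck 13, total now 32
augment #4: 4→2→5→0→3 bottleneck 15, total now 47
augment #5: 4→8→1→6→3 bottleneck 2, total now 49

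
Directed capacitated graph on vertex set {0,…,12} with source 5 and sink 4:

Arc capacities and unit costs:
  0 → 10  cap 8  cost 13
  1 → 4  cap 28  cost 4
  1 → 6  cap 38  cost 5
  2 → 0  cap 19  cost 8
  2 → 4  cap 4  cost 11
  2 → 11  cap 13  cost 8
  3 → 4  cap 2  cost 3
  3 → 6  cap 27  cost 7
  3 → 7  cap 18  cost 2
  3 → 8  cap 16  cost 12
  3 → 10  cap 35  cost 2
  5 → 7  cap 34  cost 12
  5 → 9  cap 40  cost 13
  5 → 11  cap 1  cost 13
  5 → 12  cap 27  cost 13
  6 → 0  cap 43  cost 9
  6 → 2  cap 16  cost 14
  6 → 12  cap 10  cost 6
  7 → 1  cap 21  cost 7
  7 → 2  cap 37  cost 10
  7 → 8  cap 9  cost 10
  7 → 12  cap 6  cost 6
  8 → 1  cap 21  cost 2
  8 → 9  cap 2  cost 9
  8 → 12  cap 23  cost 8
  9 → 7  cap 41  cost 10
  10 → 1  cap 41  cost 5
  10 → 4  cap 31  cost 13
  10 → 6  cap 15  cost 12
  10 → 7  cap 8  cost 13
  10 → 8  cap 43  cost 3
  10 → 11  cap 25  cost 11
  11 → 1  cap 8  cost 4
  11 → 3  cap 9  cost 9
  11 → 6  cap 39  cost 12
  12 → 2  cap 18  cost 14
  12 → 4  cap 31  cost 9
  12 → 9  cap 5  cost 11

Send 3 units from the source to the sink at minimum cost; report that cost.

Minimum cost for 3 units: 65

shortest-cost path #1: 5→11→1→4 push 1 @ unit cost 21 (adds 21)
shortest-cost path #2: 5→12→4 push 2 @ unit cost 22 (adds 44)
total cost = 65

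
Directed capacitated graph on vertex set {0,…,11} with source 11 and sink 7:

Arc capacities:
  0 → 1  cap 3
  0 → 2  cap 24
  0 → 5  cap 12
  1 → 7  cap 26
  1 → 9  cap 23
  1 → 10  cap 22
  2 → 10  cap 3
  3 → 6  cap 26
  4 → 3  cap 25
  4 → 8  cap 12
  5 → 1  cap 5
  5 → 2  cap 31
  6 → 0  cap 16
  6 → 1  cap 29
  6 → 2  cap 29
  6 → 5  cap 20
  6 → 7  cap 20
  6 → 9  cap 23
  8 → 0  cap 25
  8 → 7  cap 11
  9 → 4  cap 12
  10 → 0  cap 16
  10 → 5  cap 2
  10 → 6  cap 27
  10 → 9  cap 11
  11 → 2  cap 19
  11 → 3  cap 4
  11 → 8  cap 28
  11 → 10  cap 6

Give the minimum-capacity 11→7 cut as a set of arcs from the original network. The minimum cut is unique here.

Min-cut arcs: {(0,1), (2,10), (5,1), (8,7), (11,3), (11,10)} (total capacity 32)

augment #1: 11→8→7 push 11
augment #2: 11→3→6→7 push 4
augment #3: 11→10→6→7 push 6
augment #4: 11→2→10→6→7 push 3
augment #5: 11→8→0→1→7 push 3
augment #6: 11→8→0→5→1→7 push 5
max flow = 32; residual-reachable set from 11 gives S-side
cut edges (S→T): {(0,1), (2,10), (5,1), (8,7), (11,3), (11,10)} total cap 32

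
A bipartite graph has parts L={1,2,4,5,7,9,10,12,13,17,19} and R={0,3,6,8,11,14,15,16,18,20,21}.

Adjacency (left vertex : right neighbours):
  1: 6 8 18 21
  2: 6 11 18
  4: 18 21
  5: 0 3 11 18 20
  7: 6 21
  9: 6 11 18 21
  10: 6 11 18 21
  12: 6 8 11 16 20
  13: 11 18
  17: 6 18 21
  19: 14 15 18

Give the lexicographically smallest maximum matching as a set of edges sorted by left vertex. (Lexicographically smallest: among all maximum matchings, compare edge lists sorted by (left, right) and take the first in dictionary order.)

Lex-smallest maximum matching: {(1,8), (2,6), (4,18), (5,0), (7,21), (9,11), (12,16), (19,14)}

|M| = 8 (so the lex-smallest maximum matching has 8 edges)
process left vertices in ascending order; for each, take the smallest-labelled available neighbour that still permits 8 edges overall, or leave it unmatched if none does
lex-smallest matching: {1-8, 2-6, 4-18, 5-0, 7-21, 9-11, 12-16, 19-14}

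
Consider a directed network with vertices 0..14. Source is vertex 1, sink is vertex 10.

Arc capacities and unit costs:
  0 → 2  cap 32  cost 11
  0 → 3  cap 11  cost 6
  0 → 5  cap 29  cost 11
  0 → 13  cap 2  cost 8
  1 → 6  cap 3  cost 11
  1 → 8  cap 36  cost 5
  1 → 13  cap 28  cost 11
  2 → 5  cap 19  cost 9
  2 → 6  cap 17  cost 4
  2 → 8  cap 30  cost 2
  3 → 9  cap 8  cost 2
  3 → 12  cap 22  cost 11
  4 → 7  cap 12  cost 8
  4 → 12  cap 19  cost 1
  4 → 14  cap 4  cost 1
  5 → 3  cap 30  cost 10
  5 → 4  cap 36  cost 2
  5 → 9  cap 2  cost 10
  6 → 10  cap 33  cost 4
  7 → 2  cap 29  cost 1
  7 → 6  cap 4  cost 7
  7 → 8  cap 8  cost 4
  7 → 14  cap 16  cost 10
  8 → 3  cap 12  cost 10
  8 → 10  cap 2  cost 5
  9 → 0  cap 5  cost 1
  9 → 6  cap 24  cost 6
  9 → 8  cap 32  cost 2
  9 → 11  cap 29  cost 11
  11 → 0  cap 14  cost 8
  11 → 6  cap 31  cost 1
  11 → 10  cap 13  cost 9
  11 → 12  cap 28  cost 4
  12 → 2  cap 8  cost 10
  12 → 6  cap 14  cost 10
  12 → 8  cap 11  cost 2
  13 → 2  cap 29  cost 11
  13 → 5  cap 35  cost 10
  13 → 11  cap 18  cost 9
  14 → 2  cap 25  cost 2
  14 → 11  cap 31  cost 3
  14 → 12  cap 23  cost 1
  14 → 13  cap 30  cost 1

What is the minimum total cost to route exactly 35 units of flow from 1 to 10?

shortest-cost path #1: 1→8→10 push 2 @ unit cost 10 (adds 20)
shortest-cost path #2: 1→6→10 push 3 @ unit cost 15 (adds 45)
shortest-cost path #3: 1→13→11→6→10 push 18 @ unit cost 25 (adds 450)
shortest-cost path #4: 1→8→3→9→6→10 push 8 @ unit cost 27 (adds 216)
shortest-cost path #5: 1→13→2→6→10 push 4 @ unit cost 30 (adds 120)
total cost = 851

Minimum cost for 35 units: 851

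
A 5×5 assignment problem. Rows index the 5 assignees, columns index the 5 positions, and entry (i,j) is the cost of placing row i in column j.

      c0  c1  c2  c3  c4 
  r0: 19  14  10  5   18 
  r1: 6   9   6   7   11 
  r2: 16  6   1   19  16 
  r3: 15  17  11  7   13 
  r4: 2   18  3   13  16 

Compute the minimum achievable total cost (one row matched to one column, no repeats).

Minimum assignment cost: 30

optimal assignment: row0→col3 (cost 5), row1→col1 (cost 9), row2→col2 (cost 1), row3→col4 (cost 13), row4→col0 (cost 2)
total = 5 + 9 + 1 + 13 + 2 = 30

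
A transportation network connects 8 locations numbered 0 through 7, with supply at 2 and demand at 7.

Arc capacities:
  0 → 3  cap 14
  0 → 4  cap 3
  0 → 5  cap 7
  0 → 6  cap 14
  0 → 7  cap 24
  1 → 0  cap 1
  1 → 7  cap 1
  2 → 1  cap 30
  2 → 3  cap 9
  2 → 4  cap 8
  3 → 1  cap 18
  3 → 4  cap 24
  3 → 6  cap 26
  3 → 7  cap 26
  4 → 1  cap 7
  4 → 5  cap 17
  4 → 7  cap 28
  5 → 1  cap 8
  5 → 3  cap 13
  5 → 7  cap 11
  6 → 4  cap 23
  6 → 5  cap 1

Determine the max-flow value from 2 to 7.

augment #1: 2→1→7 bottleneck 1, total now 1
augment #2: 2→3→7 bottleneck 9, total now 10
augment #3: 2→4→7 bottleneck 8, total now 18
augment #4: 2→1→0→7 bottleneck 1, total now 19

Maximum flow value: 19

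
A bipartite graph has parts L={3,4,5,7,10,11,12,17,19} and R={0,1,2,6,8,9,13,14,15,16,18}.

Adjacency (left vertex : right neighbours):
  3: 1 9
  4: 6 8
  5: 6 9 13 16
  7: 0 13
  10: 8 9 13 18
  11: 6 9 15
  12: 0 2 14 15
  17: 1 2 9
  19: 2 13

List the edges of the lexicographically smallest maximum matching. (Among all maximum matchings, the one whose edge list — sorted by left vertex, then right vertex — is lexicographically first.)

|M| = 9 (so the lex-smallest maximum matching has 9 edges)
process left vertices in ascending order; for each, take the smallest-labelled available neighbour that still permits 9 edges overall, or leave it unmatched if none does
lex-smallest matching: {3-1, 4-6, 5-9, 7-0, 10-8, 11-15, 12-14, 17-2, 19-13}

Lex-smallest maximum matching: {(3,1), (4,6), (5,9), (7,0), (10,8), (11,15), (12,14), (17,2), (19,13)}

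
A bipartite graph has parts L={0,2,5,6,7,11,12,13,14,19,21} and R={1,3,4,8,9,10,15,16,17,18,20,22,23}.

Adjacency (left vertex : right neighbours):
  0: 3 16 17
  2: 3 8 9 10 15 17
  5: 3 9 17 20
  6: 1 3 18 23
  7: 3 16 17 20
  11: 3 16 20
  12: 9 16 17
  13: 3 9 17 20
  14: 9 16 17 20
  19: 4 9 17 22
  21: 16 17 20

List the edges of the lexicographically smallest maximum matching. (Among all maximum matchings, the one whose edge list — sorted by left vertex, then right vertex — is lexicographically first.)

|M| = 8 (so the lex-smallest maximum matching has 8 edges)
process left vertices in ascending order; for each, take the smallest-labelled available neighbour that still permits 8 edges overall, or leave it unmatched if none does
lex-smallest matching: {0-3, 2-8, 5-9, 6-1, 7-16, 11-20, 12-17, 19-4}

Lex-smallest maximum matching: {(0,3), (2,8), (5,9), (6,1), (7,16), (11,20), (12,17), (19,4)}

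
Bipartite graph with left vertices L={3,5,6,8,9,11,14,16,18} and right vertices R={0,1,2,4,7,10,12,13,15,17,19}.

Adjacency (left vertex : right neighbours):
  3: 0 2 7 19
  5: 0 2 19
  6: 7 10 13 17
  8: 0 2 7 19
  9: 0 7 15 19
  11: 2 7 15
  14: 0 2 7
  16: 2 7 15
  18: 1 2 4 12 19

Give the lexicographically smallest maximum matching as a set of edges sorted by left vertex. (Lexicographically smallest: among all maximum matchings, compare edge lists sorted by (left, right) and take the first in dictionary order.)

Lex-smallest maximum matching: {(3,0), (5,2), (6,10), (8,7), (9,19), (11,15), (18,1)}

|M| = 7 (so the lex-smallest maximum matching has 7 edges)
process left vertices in ascending order; for each, take the smallest-labelled available neighbour that still permits 7 edges overall, or leave it unmatched if none does
lex-smallest matching: {3-0, 5-2, 6-10, 8-7, 9-19, 11-15, 18-1}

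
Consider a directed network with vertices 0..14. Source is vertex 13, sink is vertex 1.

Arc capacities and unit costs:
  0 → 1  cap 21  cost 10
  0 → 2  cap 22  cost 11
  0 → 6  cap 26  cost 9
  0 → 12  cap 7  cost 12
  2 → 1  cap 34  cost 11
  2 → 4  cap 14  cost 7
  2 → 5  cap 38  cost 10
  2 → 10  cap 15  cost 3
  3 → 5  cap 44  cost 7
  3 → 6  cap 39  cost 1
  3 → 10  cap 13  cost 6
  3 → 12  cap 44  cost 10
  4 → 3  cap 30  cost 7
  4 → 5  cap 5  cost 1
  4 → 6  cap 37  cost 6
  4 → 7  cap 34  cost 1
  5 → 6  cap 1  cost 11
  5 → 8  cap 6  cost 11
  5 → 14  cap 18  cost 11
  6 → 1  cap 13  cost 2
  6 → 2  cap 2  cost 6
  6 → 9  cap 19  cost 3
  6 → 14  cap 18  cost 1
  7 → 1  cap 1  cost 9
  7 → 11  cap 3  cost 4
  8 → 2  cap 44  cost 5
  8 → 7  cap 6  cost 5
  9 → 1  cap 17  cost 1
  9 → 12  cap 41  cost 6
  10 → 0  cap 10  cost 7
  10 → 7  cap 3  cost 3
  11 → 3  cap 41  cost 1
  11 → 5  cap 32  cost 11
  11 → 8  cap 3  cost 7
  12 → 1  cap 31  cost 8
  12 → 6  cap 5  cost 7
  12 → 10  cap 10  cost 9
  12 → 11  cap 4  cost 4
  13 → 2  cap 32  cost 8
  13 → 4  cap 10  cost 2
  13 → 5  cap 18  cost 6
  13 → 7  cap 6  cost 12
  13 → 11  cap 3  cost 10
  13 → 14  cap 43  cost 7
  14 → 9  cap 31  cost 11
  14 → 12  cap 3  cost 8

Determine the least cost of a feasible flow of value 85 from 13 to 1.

Minimum cost for 85 units: 1781

shortest-cost path #1: 13→4→6→1 push 10 @ unit cost 10 (adds 100)
shortest-cost path #2: 13→11→3→6→1 push 3 @ unit cost 14 (adds 42)
shortest-cost path #3: 13→2→1 push 32 @ unit cost 19 (adds 608)
shortest-cost path #4: 13→14→9→1 push 17 @ unit cost 19 (adds 323)
shortest-cost path #5: 13→7→1 push 1 @ unit cost 21 (adds 21)
shortest-cost path #6: 13→14→12→1 push 3 @ unit cost 23 (adds 69)
shortest-cost path #7: 13→14→9→12→1 push 14 @ unit cost 32 (adds 448)
shortest-cost path #8: 13→5→8→2→1 push 2 @ unit cost 33 (adds 66)
shortest-cost path #9: 13→5→6→9→12→1 push 1 @ unit cost 34 (adds 34)
shortest-cost path #10: 13→7→11→3→12→1 push 2 @ unit cost 35 (adds 70)
total cost = 1781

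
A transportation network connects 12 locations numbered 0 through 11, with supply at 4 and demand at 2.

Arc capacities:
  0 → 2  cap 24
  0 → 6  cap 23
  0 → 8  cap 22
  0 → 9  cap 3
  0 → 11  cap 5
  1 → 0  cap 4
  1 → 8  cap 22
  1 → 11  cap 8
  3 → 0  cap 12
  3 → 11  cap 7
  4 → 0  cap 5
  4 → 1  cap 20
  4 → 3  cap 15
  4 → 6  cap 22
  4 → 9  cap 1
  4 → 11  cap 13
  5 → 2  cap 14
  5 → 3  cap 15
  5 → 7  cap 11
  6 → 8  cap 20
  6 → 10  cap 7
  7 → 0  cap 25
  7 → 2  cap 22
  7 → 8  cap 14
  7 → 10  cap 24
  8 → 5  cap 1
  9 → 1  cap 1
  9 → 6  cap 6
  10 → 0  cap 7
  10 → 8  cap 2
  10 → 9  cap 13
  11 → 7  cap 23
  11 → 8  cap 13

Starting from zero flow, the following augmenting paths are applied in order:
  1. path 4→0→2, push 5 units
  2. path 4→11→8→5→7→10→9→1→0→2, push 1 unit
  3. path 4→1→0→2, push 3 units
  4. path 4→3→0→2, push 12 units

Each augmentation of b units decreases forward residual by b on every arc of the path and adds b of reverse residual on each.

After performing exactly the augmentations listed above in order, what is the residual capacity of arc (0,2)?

Residual capacity of (0,2): 3

after path 1 (4→0→2, push 5): res(0,2)=19
after path 2 (4→11→8→5→7→10→9→1→0→2, push 1): res(0,2)=18
after path 3 (4→1→0→2, push 3): res(0,2)=15
after path 4 (4→3→0→2, push 12): res(0,2)=3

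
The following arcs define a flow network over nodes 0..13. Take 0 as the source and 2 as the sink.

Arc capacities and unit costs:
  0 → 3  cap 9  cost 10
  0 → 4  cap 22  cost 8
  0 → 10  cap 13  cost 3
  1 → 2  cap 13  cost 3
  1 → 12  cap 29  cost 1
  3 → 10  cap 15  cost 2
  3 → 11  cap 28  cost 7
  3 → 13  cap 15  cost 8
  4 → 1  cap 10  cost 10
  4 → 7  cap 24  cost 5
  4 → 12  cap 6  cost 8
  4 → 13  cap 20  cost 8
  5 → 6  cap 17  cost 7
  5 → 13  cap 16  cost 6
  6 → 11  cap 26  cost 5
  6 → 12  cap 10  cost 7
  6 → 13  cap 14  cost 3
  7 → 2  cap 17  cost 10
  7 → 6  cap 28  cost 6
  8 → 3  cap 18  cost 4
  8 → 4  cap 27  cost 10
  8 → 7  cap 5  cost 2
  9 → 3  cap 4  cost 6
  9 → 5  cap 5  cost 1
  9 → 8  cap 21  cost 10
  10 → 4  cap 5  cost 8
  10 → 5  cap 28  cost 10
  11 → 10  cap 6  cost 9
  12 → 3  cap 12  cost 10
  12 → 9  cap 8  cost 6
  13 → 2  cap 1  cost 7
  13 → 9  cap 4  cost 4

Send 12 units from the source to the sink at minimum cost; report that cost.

shortest-cost path #1: 0→4→1→2 push 10 @ unit cost 21 (adds 210)
shortest-cost path #2: 0→4→7→2 push 2 @ unit cost 23 (adds 46)
total cost = 256

Minimum cost for 12 units: 256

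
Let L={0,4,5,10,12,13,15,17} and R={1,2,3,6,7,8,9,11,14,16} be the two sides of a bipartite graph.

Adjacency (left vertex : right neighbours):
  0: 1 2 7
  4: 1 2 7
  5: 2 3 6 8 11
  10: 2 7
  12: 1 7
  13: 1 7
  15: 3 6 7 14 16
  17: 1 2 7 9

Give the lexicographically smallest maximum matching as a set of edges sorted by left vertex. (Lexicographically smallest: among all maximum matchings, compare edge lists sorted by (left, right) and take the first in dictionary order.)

Lex-smallest maximum matching: {(0,1), (4,2), (5,3), (10,7), (15,6), (17,9)}

|M| = 6 (so the lex-smallest maximum matching has 6 edges)
process left vertices in ascending order; for each, take the smallest-labelled available neighbour that still permits 6 edges overall, or leave it unmatched if none does
lex-smallest matching: {0-1, 4-2, 5-3, 10-7, 15-6, 17-9}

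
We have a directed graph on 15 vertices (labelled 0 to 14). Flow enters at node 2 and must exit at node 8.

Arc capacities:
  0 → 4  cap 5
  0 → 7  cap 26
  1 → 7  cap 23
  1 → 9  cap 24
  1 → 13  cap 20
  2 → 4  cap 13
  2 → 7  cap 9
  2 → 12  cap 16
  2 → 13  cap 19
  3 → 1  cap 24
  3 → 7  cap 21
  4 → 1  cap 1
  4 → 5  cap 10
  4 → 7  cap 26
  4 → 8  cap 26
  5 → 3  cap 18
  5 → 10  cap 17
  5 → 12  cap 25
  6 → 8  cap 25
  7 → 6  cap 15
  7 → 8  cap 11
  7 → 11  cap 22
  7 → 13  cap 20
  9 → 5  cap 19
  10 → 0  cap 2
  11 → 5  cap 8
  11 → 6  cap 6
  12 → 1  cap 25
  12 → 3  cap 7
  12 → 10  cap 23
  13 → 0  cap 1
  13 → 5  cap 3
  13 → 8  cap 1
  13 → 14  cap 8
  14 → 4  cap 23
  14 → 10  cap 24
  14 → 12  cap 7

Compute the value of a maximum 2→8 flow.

augment #1: 2→4→8 bottleneck 13, total now 13
augment #2: 2→7→8 bottleneck 9, total now 22
augment #3: 2→13→8 bottleneck 1, total now 23
augment #4: 2→12→1→7→8 bottleneck 2, total now 25
augment #5: 2→13→0→4→8 bottleneck 1, total now 26
augment #6: 2→13→14→4→8 bottleneck 8, total now 34
augment #7: 2→12→1→7→6→8 bottleneck 14, total now 48
augment #8: 2→13→5→3→7→6→8 bottleneck 1, total now 49
augment #9: 2→13→5→10→0→4→8 bottleneck 2, total now 51

Maximum flow value: 51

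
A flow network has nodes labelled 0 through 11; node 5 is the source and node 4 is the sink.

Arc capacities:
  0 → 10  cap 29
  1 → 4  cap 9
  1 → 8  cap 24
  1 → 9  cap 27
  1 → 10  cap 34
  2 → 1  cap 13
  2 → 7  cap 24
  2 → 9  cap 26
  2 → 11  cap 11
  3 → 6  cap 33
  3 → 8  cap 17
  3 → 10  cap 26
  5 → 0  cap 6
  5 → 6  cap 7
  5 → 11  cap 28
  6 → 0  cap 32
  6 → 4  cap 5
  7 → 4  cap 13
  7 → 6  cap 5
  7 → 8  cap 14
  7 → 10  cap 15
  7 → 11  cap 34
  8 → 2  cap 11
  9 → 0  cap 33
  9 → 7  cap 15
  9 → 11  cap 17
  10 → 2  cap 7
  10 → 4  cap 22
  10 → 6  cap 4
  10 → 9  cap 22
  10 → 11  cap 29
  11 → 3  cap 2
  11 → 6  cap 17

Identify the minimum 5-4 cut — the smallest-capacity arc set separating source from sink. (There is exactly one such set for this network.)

Min-cut arcs: {(5,0), (5,6), (11,3), (11,6)} (total capacity 32)

augment #1: 5→6→4 push 5
augment #2: 5→0→10→4 push 6
augment #3: 5→6→0→10→4 push 2
augment #4: 5→11→3→10→4 push 2
augment #5: 5→11→6→0→10→4 push 12
augment #6: 5→11→6→0→10→2→1→4 push 5
max flow = 32; residual-reachable set from 5 gives S-side
cut edges (S→T): {(5,0), (5,6), (11,3), (11,6)} total cap 32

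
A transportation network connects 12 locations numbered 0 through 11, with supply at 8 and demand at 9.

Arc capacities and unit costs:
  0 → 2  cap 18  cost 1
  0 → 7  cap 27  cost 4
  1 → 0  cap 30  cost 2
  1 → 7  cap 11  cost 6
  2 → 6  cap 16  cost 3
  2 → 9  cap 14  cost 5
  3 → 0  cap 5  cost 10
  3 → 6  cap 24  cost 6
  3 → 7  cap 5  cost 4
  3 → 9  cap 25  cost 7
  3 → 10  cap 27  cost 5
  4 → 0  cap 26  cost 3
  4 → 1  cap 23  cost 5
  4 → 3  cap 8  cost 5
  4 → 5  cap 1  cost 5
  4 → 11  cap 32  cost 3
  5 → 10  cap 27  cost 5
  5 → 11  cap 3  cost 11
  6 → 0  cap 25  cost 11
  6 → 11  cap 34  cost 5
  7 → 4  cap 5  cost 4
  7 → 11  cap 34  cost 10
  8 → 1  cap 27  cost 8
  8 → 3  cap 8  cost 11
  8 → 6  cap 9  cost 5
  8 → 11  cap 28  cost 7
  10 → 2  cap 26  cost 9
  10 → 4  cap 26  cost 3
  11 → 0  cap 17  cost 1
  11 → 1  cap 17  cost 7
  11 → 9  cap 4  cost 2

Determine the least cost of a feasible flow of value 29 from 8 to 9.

shortest-cost path #1: 8→11→9 push 4 @ unit cost 9 (adds 36)
shortest-cost path #2: 8→11→0→2→9 push 14 @ unit cost 14 (adds 196)
shortest-cost path #3: 8→3→9 push 8 @ unit cost 18 (adds 144)
shortest-cost path #4: 8→11→0→7→4→3→9 push 3 @ unit cost 28 (adds 84)
total cost = 460

Minimum cost for 29 units: 460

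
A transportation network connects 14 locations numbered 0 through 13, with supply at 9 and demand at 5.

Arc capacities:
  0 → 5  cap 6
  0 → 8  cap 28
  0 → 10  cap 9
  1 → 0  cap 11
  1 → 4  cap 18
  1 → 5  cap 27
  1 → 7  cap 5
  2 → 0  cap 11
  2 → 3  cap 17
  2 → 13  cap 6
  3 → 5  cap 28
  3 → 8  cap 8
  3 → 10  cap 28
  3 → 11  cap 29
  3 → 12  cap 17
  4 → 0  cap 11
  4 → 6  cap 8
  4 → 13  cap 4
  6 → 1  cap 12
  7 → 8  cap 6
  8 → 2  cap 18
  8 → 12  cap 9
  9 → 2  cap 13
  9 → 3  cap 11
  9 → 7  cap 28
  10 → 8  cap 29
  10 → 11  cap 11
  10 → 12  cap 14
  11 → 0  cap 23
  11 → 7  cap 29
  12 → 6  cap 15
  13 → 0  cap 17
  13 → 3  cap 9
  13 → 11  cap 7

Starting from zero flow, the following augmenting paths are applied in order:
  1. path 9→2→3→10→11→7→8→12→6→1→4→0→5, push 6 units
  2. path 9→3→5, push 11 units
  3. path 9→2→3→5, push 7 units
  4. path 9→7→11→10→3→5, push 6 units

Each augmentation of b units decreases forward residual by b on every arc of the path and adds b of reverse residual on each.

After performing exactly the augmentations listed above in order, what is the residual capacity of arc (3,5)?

after path 1 (9→2→3→10→11→7→8→12→6→1→4→0→5, push 6): res(3,5)=28
after path 2 (9→3→5, push 11): res(3,5)=17
after path 3 (9→2→3→5, push 7): res(3,5)=10
after path 4 (9→7→11→10→3→5, push 6): res(3,5)=4

Residual capacity of (3,5): 4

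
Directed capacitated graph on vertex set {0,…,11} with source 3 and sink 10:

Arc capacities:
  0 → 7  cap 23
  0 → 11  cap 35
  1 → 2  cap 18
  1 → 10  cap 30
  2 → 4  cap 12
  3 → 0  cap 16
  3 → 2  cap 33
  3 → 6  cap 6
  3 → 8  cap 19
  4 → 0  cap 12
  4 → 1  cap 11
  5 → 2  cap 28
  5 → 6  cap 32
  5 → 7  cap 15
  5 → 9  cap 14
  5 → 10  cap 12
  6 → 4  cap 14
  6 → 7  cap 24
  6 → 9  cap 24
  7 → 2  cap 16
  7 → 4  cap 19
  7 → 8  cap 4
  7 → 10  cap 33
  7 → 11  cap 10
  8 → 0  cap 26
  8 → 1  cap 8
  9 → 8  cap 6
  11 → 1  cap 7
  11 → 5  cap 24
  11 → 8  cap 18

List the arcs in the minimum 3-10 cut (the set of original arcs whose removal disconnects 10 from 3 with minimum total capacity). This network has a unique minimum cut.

augment #1: 3→0→7→10 push 16
augment #2: 3→6→7→10 push 6
augment #3: 3→8→1→10 push 8
augment #4: 3→2→4→1→10 push 11
augment #5: 3→8→0→7→10 push 7
augment #6: 3→8→0→11→1→10 push 4
augment #7: 3→2→4→0→11→1→10 push 1
max flow = 53; residual-reachable set from 3 gives S-side
cut edges (S→T): {(2,4), (3,0), (3,6), (3,8)} total cap 53

Min-cut arcs: {(2,4), (3,0), (3,6), (3,8)} (total capacity 53)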